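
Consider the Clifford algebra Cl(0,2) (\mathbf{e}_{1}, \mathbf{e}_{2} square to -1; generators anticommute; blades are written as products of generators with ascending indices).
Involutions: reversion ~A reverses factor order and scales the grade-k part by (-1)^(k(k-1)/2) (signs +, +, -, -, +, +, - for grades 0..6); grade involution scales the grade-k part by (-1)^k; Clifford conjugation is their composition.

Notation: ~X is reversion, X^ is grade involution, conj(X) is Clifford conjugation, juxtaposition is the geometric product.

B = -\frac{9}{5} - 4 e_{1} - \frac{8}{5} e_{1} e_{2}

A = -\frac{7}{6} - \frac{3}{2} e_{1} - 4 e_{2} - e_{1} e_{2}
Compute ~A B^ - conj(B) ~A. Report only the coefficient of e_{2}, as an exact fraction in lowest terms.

first term: \frac{97}{10} + \frac{133}{30} e_{1} + \frac{44}{5} e_{2} + \frac{241}{15} e_{1} e_{2}
second term: \frac{13}{2} + \frac{133}{30} e_{1} + \frac{4}{5} e_{2} - \frac{59}{3} e_{1} e_{2}
Answer: 8


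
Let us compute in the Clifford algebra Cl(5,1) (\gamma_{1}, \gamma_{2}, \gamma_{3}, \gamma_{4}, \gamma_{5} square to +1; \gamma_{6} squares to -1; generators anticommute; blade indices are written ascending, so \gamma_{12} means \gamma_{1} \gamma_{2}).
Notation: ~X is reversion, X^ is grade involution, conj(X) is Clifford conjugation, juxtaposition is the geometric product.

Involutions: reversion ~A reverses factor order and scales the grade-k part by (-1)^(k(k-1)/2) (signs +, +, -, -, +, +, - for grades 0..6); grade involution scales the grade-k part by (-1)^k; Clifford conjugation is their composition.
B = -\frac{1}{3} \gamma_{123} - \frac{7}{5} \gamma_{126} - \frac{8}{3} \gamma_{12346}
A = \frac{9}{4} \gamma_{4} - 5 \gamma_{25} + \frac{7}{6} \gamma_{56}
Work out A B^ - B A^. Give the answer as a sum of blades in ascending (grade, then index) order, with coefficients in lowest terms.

first term: -\frac{49}{30} \gamma_{125} - \frac{5}{3} \gamma_{135} + 7 \gamma_{156} - \frac{3}{4} \gamma_{1234} - 6 \gamma_{1236} + \frac{63}{20} \gamma_{1246} - \frac{28}{9} \gamma_{12345} + \frac{7}{18} \gamma_{12356} + \frac{40}{3} \gamma_{13456}
second term: -\frac{49}{30} \gamma_{125} - \frac{5}{3} \gamma_{135} + 7 \gamma_{156} + \frac{3}{4} \gamma_{1234} - 6 \gamma_{1236} - \frac{63}{20} \gamma_{1246} - \frac{28}{9} \gamma_{12345} - \frac{7}{18} \gamma_{12356} + \frac{40}{3} \gamma_{13456}
Answer: -\frac{3}{2} \gamma_{1234} + \frac{63}{10} \gamma_{1246} + \frac{7}{9} \gamma_{12356}


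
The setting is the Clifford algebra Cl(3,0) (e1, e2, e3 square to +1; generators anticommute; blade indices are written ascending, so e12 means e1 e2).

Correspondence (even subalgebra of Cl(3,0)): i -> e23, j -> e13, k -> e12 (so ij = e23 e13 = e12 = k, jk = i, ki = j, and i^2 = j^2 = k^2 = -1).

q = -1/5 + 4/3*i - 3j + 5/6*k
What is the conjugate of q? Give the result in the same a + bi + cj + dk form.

In blades: q = -1/5 + 5/6*e12 - 3*e13 + 4/3*e23.
Quaternion conjugation is reversion on the even subalgebra: the scalar is fixed and every grade-2 blade flips sign, giving -1/5 - 5/6*e12 + 3*e13 - 4/3*e23; translating back:
Answer: -1/5 - 4/3*i + 3j - 5/6*k


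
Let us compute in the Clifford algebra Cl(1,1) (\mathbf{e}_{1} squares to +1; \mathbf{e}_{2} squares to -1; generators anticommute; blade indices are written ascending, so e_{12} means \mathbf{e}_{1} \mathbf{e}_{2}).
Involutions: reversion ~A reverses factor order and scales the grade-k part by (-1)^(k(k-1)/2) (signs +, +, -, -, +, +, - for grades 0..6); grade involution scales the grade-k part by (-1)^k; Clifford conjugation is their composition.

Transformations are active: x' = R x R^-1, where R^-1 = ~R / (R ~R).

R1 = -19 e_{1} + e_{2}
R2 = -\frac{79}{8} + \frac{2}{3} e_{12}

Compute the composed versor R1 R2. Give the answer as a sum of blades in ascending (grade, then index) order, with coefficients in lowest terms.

Distribute over the terms of R1 (each basis-blade product reordered to ascending indices, repeated generators contracted through their squares):
(-19 e_{1}) R2 = \frac{1501}{8} e_{1} - \frac{38}{3} e_{2}
(e_{2}) R2 = \frac{2}{3} e_{1} - \frac{79}{8} e_{2}
Summing the partial products and collecting blades:
Answer: \frac{4519}{24} e_{1} - \frac{541}{24} e_{2}


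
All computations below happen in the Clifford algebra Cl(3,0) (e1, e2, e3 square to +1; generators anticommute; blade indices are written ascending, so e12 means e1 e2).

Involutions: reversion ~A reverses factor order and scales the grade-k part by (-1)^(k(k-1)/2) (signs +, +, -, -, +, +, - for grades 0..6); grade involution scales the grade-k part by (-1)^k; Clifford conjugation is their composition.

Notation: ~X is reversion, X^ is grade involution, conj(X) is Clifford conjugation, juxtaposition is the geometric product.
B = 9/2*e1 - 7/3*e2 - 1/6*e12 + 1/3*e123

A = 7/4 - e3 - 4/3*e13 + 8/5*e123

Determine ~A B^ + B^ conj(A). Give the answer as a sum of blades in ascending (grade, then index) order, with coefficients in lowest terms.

first term: -8/15 - 63/8*e1 + 131/36*e2 + 86/15*e3 + 1/24*e12 - 23/30*e13 + 419/45*e23 - 127/36*e123
second term: 8/15 - 63/8*e1 + 131/36*e2 - 86/15*e3 - 5/8*e12 - 247/30*e13 - 209/45*e23 - 139/36*e123
Answer: -63/4*e1 + 131/18*e2 - 7/12*e12 - 9*e13 + 14/3*e23 - 133/18*e123


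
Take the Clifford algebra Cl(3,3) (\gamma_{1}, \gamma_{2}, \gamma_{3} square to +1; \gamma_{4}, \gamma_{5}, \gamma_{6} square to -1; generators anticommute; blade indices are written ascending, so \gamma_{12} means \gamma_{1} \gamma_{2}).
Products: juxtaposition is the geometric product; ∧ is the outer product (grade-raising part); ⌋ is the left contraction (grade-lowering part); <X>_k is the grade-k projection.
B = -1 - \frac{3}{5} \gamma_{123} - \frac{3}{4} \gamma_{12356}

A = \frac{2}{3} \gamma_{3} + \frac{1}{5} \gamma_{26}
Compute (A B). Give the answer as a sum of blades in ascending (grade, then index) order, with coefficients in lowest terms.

step 1: -\frac{2}{3} \gamma_{3} - \frac{2}{5} \gamma_{12} - \frac{1}{5} \gamma_{26} - \frac{3}{20} \gamma_{135} - \frac{3}{25} \gamma_{136} - \frac{1}{2} \gamma_{1256}
Answer: -\frac{2}{3} \gamma_{3} - \frac{2}{5} \gamma_{12} - \frac{1}{5} \gamma_{26} - \frac{3}{20} \gamma_{135} - \frac{3}{25} \gamma_{136} - \frac{1}{2} \gamma_{1256}


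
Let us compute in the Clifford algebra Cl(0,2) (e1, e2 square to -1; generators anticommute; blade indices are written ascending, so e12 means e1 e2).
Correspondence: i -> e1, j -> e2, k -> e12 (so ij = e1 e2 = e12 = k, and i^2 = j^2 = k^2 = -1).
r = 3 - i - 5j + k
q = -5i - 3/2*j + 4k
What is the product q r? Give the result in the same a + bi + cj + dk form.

In blades: q = -5*e1 - 3/2*e2 + 4*e12, r = 3 - e1 - 5*e2 + e12.
Distribute q over r term by term (generator squares from the signature, products reordered to ascending indices): (-5*e1)*r = -5 - 15*e1 + 5*e2 + 25*e12; (-3/2*e2)*r = -15/2 - 3/2*e1 - 9/2*e2 - 3/2*e12; (4*e12)*r = -4 + 20*e1 - 4*e2 + 12*e12.
Sum: -33/2 + 7/2*e1 - 7/2*e2 + 71/2*e12; translating back through the correspondence:
Answer: -33/2 + 7/2*i - 7/2*j + 71/2*k


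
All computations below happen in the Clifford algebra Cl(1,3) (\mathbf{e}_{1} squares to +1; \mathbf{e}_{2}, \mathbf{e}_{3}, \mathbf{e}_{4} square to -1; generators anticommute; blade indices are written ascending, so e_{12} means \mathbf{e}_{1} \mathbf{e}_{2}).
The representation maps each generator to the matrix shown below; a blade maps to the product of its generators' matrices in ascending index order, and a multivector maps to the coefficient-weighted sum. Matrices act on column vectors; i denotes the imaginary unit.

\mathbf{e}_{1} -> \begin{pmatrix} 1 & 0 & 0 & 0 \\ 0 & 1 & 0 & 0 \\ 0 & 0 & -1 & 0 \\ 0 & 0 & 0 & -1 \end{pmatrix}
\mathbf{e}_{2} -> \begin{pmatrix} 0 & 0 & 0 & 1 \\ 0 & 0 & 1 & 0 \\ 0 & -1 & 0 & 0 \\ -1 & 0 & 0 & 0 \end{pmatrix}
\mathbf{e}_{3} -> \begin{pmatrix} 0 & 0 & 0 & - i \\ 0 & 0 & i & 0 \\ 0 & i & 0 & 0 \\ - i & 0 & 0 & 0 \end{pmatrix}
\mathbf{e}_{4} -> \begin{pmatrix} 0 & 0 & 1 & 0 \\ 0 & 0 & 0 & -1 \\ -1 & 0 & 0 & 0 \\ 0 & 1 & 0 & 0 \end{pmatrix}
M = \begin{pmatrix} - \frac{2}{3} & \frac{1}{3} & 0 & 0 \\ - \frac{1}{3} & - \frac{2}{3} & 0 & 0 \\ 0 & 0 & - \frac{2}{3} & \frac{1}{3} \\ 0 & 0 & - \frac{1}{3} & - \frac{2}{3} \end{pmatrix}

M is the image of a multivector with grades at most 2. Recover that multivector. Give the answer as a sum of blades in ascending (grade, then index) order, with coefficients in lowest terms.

Method: the blade images are trace-orthogonal — tr(rho(e_A) rho(e_B)^-1) = 4 if A = B and 0 otherwise — and rho(e_A)^-1 = (e_A)^2 * rho(e_A) with (e_A)^2 = +1 or -1, so the coefficient of e_A in the preimage is (e_A)^2 * tr(M rho(e_A))/4.
Nonzero projections over blades of grade <= 2: 1: (1)^2 = +1, tr(M 1) = - \frac{8}{3}, coefficient -\frac{2}{3}; e_{24}: (e_{24})^2 = -1, tr(M rho(e_{24})) = - \frac{4}{3}, coefficient \frac{1}{3}. Every other blade of grade <= 2 projects to 0.
Answer: -\frac{2}{3} + \frac{1}{3} e_{24}


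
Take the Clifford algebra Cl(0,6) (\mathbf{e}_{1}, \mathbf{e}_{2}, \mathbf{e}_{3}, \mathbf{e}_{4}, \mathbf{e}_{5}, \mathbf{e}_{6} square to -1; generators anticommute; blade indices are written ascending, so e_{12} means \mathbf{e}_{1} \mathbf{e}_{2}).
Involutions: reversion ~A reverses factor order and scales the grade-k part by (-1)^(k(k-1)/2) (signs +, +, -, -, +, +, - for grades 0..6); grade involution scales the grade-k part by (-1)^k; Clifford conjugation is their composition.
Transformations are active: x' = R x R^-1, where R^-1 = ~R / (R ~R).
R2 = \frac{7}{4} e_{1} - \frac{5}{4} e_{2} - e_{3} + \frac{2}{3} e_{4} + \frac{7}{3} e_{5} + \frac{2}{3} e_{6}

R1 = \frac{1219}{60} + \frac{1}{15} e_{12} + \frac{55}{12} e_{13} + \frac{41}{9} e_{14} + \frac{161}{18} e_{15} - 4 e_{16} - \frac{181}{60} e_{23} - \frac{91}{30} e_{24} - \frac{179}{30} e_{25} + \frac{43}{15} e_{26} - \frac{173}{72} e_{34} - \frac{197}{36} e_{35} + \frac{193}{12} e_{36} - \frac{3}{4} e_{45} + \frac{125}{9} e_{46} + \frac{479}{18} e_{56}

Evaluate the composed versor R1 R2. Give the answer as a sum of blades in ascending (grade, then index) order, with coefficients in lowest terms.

Distribute over the terms of R2 (each basis-blade product reordered to ascending indices, repeated generators contracted through their squares):
R1 (\frac{7}{4} e_{1}) = \frac{8533}{240} e_{1} + \frac{7}{60} e_{2} + \frac{385}{48} e_{3} + \frac{287}{36} e_{4} + \frac{1127}{72} e_{5} - 7 e_{6} - \frac{1267}{240} e_{123} - \frac{637}{120} e_{124} - \frac{1253}{120} e_{125} + \frac{301}{60} e_{126} - \frac{1211}{288} e_{134} - \frac{1379}{144} e_{135} + \frac{1351}{48} e_{136} - \frac{21}{16} e_{145} + \frac{875}{36} e_{146} + \frac{3353}{72} e_{156}
R1 (-\frac{5}{4} e_{2}) = \frac{1}{12} e_{1} - \frac{1219}{48} e_{2} + \frac{181}{48} e_{3} + \frac{91}{24} e_{4} + \frac{179}{24} e_{5} - \frac{43}{12} e_{6} + \frac{275}{48} e_{123} + \frac{205}{36} e_{124} + \frac{805}{72} e_{125} - 5 e_{126} + \frac{865}{288} e_{234} + \frac{985}{144} e_{235} - \frac{965}{48} e_{236} + \frac{15}{16} e_{245} - \frac{625}{36} e_{246} - \frac{2395}{72} e_{256}
R1 (-e_{3}) = \frac{55}{12} e_{1} - \frac{181}{60} e_{2} - \frac{1219}{60} e_{3} + \frac{173}{72} e_{4} + \frac{197}{36} e_{5} - \frac{193}{12} e_{6} - \frac{1}{15} e_{123} + \frac{41}{9} e_{134} + \frac{161}{18} e_{135} - 4 e_{136} - \frac{91}{30} e_{234} - \frac{179}{30} e_{235} + \frac{43}{15} e_{236} + \frac{3}{4} e_{345} - \frac{125}{9} e_{346} - \frac{479}{18} e_{356}
R1 (\frac{2}{3} e_{4}) = -\frac{82}{27} e_{1} + \frac{91}{45} e_{2} + \frac{173}{108} e_{3} + \frac{1219}{90} e_{4} - \frac{1}{2} e_{5} + \frac{250}{27} e_{6} + \frac{2}{45} e_{124} + \frac{55}{18} e_{134} - \frac{161}{27} e_{145} + \frac{8}{3} e_{146} - \frac{181}{90} e_{234} + \frac{179}{45} e_{245} - \frac{86}{45} e_{246} + \frac{197}{54} e_{345} - \frac{193}{18} e_{346} + \frac{479}{27} e_{456}
R1 (\frac{7}{3} e_{5}) = -\frac{1127}{54} e_{1} + \frac{1253}{90} e_{2} + \frac{1379}{108} e_{3} + \frac{7}{4} e_{4} + \frac{8533}{180} e_{5} + \frac{3353}{54} e_{6} + \frac{7}{45} e_{125} + \frac{385}{36} e_{135} + \frac{287}{27} e_{145} + \frac{28}{3} e_{156} - \frac{1267}{180} e_{235} - \frac{637}{90} e_{245} - \frac{301}{45} e_{256} - \frac{1211}{216} e_{345} - \frac{1351}{36} e_{356} - \frac{875}{27} e_{456}
R1 (\frac{2}{3} e_{6}) = \frac{8}{3} e_{1} - \frac{86}{45} e_{2} - \frac{193}{18} e_{3} - \frac{250}{27} e_{4} - \frac{479}{27} e_{5} + \frac{1219}{90} e_{6} + \frac{2}{45} e_{126} + \frac{55}{18} e_{136} + \frac{82}{27} e_{146} + \frac{161}{27} e_{156} - \frac{181}{90} e_{236} - \frac{91}{45} e_{246} - \frac{179}{45} e_{256} - \frac{173}{108} e_{346} - \frac{197}{54} e_{356} - \frac{1}{2} e_{456}
Summing the partial products and collecting blades:
Answer: \frac{40997}{2160} e_{1} - \frac{1141}{80} e_{2} - \frac{5267}{1080} e_{3} + \frac{10909}{540} e_{4} + \frac{7796}{135} e_{5} + \frac{7861}{135} e_{6} + \frac{23}{60} e_{123} + \frac{31}{72} e_{124} + \frac{161}{180} e_{125} + \frac{11}{180} e_{126} + \frac{109}{32} e_{134} + \frac{161}{16} e_{135} + \frac{3917}{144} e_{136} + \frac{161}{48} e_{145} + \frac{3241}{108} e_{146} + \frac{13363}{216} e_{156} - \frac{2939}{1440} e_{234} - \frac{4439}{720} e_{235} - \frac{13859}{720} e_{236} - \frac{173}{80} e_{245} - \frac{3833}{180} e_{246} - \frac{3163}{72} e_{256} - \frac{29}{24} e_{345} - \frac{2831}{108} e_{346} - \frac{7321}{108} e_{356} - \frac{91}{6} e_{456}


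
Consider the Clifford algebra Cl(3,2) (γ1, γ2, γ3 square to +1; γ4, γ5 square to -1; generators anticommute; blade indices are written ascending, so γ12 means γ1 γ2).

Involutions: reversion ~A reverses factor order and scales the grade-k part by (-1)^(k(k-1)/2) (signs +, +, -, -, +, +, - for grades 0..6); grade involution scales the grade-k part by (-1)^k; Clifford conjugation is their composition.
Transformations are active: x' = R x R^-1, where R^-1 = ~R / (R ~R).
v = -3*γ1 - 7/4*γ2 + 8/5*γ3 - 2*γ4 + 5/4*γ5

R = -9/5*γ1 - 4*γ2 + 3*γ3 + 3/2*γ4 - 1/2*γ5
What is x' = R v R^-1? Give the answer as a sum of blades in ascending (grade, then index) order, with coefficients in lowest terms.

~R = -9/5*γ1 - 4*γ2 + 3*γ3 + 3/2*γ4 - 1/2*γ5, and R ~R = 1287/50, so R^-1 = ~R / (1287/50).
R v = 833/40 - 177/20*γ12 + 153/25*γ13 + 81/10*γ14 - 15/4*γ15 - 23/20*γ23 + 85/8*γ24 - 47/8*γ25 - 42/5*γ34 + 91/20*γ35 + 7/8*γ45
Answer: 25/286*γ1 - 24311/5148*γ2 + 13961/4290*γ3 + 7597/1716*γ4 - 2650/1287*γ5


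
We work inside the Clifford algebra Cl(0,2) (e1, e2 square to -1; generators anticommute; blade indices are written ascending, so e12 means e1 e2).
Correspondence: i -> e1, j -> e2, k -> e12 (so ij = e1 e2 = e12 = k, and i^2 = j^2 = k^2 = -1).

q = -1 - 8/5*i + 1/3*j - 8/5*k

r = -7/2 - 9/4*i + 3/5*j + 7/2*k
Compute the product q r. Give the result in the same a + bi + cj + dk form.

In blades: q = -1 - 8/5*e1 + 1/3*e2 - 8/5*e12, r = -7/2 - 9/4*e1 + 3/5*e2 + 7/2*e12.
Distribute q over r term by term (generator squares from the signature, products reordered to ascending indices): (-1)*r = 7/2 + 9/4*e1 - 3/5*e2 - 7/2*e12; (-8/5*e1)*r = -18/5 + 28/5*e1 + 28/5*e2 - 24/25*e12; (1/3*e2)*r = -1/5 + 7/6*e1 - 7/6*e2 + 3/4*e12; (-8/5*e12)*r = 28/5 + 24/25*e1 + 18/5*e2 + 28/5*e12.
Sum: 53/10 + 2993/300*e1 + 223/30*e2 + 189/100*e12; translating back through the correspondence:
Answer: 53/10 + 2993/300*i + 223/30*j + 189/100*k


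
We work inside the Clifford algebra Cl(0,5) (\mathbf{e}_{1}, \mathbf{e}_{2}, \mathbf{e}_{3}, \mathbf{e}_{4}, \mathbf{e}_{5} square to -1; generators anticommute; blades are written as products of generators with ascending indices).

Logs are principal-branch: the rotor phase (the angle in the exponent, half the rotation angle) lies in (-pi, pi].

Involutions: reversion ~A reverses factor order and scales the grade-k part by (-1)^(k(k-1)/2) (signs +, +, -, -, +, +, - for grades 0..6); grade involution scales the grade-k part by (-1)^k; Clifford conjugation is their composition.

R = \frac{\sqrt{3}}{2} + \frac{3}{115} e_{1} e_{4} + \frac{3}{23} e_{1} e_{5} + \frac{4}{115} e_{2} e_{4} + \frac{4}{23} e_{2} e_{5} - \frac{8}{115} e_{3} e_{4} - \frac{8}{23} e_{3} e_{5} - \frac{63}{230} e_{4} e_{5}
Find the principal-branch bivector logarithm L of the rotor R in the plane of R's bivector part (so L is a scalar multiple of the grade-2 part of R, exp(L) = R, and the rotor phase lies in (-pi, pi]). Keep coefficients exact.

The scalar part of R is \frac{\sqrt{3}}{2}, which pins the rotor phase on the principal branch; dividing the bivector part by the sine of that phase recovers the unit plane, and L is the phase times that plane.
Concretely: cos(phase) = \frac{\sqrt{3}}{2} gives phase = ±\frac{\pi}{6}, and since phase/sin(phase) is even the sign is immaterial: L = (phase/sin(phase)) * <R>_2 = (\frac{\pi}{3}) * <R>_2.
Answer: \frac{\pi}{115} e_{1} e_{4} + \frac{\pi}{23} e_{1} e_{5} + \frac{4 \pi}{345} e_{2} e_{4} + \frac{4 \pi}{69} e_{2} e_{5} - \frac{8 \pi}{345} e_{3} e_{4} - \frac{8 \pi}{69} e_{3} e_{5} - \frac{21 \pi}{230} e_{4} e_{5}


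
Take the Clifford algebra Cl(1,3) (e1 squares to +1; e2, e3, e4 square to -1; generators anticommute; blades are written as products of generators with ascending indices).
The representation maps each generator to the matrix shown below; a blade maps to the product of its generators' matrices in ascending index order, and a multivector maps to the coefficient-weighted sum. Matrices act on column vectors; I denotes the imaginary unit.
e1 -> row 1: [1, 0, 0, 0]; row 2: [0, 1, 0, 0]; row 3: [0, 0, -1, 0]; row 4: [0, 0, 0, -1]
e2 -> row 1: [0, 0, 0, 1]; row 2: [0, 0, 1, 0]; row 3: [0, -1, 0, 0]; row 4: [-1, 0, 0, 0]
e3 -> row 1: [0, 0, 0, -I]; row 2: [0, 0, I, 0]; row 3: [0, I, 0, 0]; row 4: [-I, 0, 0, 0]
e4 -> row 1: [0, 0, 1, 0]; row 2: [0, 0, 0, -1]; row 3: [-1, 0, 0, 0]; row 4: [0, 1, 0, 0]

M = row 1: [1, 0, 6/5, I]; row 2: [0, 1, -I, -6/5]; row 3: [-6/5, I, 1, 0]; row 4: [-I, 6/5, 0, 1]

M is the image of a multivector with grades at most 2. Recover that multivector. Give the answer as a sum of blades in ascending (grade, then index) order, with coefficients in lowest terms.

Method: the blade images are trace-orthogonal — tr(rho(e_A) rho(e_B)^-1) = 4 if A = B and 0 otherwise — and rho(e_A)^-1 = (e_A)^2 * rho(e_A) with (e_A)^2 = +1 or -1, so the coefficient of e_A in the preimage is (e_A)^2 * tr(M rho(e_A))/4.
Nonzero projections over blades of grade <= 2: 1: (1)^2 = +1, tr(M 1) = 4, coefficient 1; e4: (e4)^2 = -1, tr(M rho(e4)) = -24/5, coefficient 6/5; e1 e3: (e1 e3)^2 = +1, tr(M rho(e1 e3)) = -4, coefficient -1. Every other blade of grade <= 2 projects to 0.
Answer: 1 + 6/5*e4 - e1 e3


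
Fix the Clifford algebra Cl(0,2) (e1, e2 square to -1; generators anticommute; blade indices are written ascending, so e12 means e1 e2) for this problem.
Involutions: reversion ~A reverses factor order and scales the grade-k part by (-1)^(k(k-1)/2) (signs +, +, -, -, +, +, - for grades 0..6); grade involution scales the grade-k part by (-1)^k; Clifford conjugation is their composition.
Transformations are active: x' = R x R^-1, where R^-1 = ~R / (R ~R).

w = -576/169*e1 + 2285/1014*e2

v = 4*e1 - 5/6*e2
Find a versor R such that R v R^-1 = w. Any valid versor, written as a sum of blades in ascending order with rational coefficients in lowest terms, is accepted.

Construction: equal norms (both -601/36) license R = v + w = 100/169*e1 + 240/169*e2 — nothing changes along that direction, while (v - w)/2 changes sign, so v maps onto w.
Answer: 100/169*e1 + 240/169*e2


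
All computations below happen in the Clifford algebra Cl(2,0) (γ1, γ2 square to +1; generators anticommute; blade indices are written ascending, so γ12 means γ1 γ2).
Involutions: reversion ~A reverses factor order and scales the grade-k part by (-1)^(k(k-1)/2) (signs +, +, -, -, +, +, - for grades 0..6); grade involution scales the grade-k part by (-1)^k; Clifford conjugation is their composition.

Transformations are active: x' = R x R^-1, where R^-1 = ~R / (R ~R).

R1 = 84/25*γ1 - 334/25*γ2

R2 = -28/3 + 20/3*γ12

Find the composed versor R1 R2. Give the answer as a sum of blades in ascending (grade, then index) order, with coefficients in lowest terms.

Distribute over the terms of R1 (each basis-blade product reordered to ascending indices, repeated generators contracted through their squares):
(84/25*γ1) R2 = -784/25*γ1 + 112/5*γ2
(-334/25*γ2) R2 = 1336/15*γ1 + 9352/75*γ2
Summing the partial products and collecting blades:
Answer: 4328/75*γ1 + 11032/75*γ2


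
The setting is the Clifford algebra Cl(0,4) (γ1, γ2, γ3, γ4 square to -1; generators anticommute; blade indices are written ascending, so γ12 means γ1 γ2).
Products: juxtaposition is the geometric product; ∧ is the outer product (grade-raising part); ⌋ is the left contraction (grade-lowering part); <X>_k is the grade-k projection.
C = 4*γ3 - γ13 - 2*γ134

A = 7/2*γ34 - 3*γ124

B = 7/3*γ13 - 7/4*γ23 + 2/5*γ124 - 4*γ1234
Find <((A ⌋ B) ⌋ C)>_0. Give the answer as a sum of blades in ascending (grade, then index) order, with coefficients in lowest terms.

step 1: -6/5 - 12*γ3 + 14*γ12
step 2: 48 + 12*γ1 - 24/5*γ3 + 6/5*γ13 + 24*γ14 + 12/5*γ134
step 3: 48
Answer: 48


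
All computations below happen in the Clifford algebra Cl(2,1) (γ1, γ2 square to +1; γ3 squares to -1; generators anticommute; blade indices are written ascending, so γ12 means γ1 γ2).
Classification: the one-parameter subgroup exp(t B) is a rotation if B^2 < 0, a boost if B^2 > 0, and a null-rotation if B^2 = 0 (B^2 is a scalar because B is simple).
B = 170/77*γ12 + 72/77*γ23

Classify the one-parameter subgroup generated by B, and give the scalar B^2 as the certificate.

B^2 term by term: the squares give (170/77)^2*(γ12)^2 + (72/77)^2*(γ23)^2 = 28900/5929*(-1) + 5184/5929*(+1) = -4 (each basis 2-blade squares to minus the product of its generators' squares); cross terms between blades sharing an index anticommute and cancel. So B^2 = -4.
Answer: rotation, certificate B^2 = -4. Because -4 is invariant under every versor sandwich, the classification follows from its sign alone.


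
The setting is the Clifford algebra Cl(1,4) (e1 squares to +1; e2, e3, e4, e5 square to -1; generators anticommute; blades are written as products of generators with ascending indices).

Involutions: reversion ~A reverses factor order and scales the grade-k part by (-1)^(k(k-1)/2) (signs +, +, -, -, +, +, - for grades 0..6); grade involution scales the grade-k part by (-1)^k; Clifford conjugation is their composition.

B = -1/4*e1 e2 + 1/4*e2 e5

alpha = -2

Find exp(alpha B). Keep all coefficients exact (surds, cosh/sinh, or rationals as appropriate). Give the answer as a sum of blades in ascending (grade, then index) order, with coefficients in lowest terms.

B^2 term by term: the squares give (-1/4)^2*(e1 e2)^2 + (1/4)^2*(e2 e5)^2 = 1/16*(+1) + 1/16*(-1) = 0 (each basis 2-blade squares to minus the product of its generators' squares); cross terms between blades sharing an index anticommute and cancel. So B^2 = 0.
B^2 = 0, so the series closes: exp(alpha B) = 1 + alpha B (parabolic case).
Answer: 1 + 1/2*e1 e2 - 1/2*e2 e5


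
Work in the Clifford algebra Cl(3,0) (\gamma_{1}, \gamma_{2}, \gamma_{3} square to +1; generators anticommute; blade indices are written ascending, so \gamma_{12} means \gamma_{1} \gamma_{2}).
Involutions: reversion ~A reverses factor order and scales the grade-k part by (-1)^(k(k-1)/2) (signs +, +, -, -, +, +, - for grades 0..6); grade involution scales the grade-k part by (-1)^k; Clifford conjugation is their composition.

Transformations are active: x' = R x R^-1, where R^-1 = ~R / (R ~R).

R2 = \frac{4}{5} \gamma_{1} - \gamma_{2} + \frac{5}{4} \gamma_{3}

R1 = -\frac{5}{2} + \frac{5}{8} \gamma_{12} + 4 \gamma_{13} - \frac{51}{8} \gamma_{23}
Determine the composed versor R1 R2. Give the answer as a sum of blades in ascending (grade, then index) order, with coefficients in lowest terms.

Distribute over the terms of R2 (each basis-blade product reordered to ascending indices, repeated generators contracted through their squares):
R1 (\frac{4}{5} \gamma_{1}) = -2 \gamma_{1} - \frac{1}{2} \gamma_{2} - \frac{16}{5} \gamma_{3} - \frac{51}{10} \gamma_{123}
R1 (-\gamma_{2}) = -\frac{5}{8} \gamma_{1} + \frac{5}{2} \gamma_{2} - \frac{51}{8} \gamma_{3} + 4 \gamma_{123}
R1 (\frac{5}{4} \gamma_{3}) = 5 \gamma_{1} - \frac{255}{32} \gamma_{2} - \frac{25}{8} \gamma_{3} + \frac{25}{32} \gamma_{123}
Summing the partial products and collecting blades:
Answer: \frac{19}{8} \gamma_{1} - \frac{191}{32} \gamma_{2} - \frac{127}{10} \gamma_{3} - \frac{51}{160} \gamma_{123}


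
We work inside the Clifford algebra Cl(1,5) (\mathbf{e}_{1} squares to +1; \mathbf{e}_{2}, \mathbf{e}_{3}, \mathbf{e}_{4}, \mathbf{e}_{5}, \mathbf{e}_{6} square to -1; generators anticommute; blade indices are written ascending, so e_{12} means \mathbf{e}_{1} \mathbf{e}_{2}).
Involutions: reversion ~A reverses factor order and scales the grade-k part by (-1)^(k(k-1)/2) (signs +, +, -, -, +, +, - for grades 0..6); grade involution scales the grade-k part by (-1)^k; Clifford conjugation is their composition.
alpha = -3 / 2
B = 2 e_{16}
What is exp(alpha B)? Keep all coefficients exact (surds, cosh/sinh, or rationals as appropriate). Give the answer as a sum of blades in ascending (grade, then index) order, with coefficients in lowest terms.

B^2 = (2)^2*(e_{16})^2 = 4*(+1) = 4 (a basis 2-blade squares to minus the product of its generators' squares).
B^2 = 4 — hyperbolic case — the even/odd split gives cosh and sinh: l = 2, alpha*l = -3, so exp(alpha B) = cosh(-3) + (sinh(-3)/2)*B = \cosh{\left(3 \right)} + (- \frac{\sinh{\left(3 \right)}}{2})*B.
Answer: \cosh{\left(3 \right)} - \sinh{\left(3 \right)} e_{16}


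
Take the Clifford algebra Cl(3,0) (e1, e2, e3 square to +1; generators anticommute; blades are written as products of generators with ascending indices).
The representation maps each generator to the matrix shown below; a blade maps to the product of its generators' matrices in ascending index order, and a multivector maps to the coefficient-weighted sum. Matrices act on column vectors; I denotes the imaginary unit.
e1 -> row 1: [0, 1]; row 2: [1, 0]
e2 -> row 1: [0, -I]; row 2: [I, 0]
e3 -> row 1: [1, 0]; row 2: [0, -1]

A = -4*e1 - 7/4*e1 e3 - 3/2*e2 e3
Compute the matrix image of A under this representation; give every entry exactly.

Bivector images (products of the table entries): rho(e1 e3) = rho(e1)rho(e3) = row 1: [0, -1]; row 2: [1, 0]; rho(e2 e3) = rho(e2)rho(e3) = row 1: [0, I]; row 2: [I, 0].
M = (-4)*rho(e1) + (-7/4)*rho(e1 e3) + (-3/2)*rho(e2 e3), summed entrywise:
Answer: row 1: [0, -9/4 - 3*I/2]; row 2: [-23/4 - 3*I/2, 0]


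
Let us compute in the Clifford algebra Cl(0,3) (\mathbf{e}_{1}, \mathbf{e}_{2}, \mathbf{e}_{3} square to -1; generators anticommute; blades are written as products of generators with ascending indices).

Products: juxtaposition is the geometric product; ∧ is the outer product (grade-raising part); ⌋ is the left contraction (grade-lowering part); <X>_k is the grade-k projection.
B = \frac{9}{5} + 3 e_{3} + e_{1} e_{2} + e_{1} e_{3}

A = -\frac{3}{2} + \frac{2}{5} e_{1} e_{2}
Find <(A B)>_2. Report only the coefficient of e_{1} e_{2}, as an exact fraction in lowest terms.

step 1: -\frac{31}{10} - \frac{9}{2} e_{3} - \frac{39}{50} e_{1} e_{2} - \frac{3}{2} e_{1} e_{3} + \frac{2}{5} e_{2} e_{3} + \frac{6}{5} e_{1} e_{2} e_{3}
step 2: -\frac{39}{50} e_{1} e_{2} - \frac{3}{2} e_{1} e_{3} + \frac{2}{5} e_{2} e_{3}
Answer: -\frac{39}{50}


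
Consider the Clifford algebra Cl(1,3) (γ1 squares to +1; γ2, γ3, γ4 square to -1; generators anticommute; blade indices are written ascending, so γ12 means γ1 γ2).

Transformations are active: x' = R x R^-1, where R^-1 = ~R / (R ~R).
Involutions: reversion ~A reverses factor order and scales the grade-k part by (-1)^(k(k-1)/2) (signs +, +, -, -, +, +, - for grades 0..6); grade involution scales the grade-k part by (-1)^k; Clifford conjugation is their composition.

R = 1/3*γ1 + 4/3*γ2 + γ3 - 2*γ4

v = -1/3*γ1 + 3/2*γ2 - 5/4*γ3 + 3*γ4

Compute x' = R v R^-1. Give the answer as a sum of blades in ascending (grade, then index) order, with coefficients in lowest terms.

~R = 1/3*γ1 + 4/3*γ2 + γ3 - 2*γ4, and R ~R = -20/3, so R^-1 = ~R / (-20/3).
R v = 185/36 + 17/18*γ12 - 1/12*γ13 + 1/3*γ14 - 19/6*γ23 + 7*γ24 + 1/2*γ34
Answer: -13/72*γ1 - 32/9*γ2 - 7/24*γ3 + 1/12*γ4


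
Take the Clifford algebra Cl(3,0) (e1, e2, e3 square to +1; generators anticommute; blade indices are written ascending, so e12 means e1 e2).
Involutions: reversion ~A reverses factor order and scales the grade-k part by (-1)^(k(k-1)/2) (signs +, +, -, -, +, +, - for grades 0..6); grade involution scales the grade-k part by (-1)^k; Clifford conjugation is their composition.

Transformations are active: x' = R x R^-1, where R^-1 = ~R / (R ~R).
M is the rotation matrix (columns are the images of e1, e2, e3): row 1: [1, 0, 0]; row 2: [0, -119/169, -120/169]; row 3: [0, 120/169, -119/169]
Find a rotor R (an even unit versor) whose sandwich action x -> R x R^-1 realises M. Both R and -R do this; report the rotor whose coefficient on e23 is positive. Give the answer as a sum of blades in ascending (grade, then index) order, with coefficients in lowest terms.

Method: write R = a + b12*e12 + b13*e13 + b23*e23 with a^2 + b12^2 + b13^2 + b23^2 = 1 (so R^-1 = ~R). Expanding the columns R e_j ~R gives tr M = 4a^2 - 1 and, from the antisymmetric part, M21 - M12 = -4a*b12, M13 - M31 = 4a*b13, M32 - M23 = -4a*b23.
Here tr M = -69/169, so a^2 = (1 + tr M)/4 = 25/169 and a = ±5/13. Taking a = 5/13: M21 - M12 = 0, M13 - M31 = 0, M32 - M23 = 240/169, giving b12 = 0, b13 = 0, b23 = -12/13, i.e. R = 5/13 - 12/13*e23.
Its e23 coefficient is negative, so report the other preimage -R.
Answer: -5/13 + 12/13*e23. Uniqueness: Spin(3) -> SO(3) maps R and -R to the same rotation of trace -69/169; fixing the sign of the e23 coefficient removes the ambiguity.


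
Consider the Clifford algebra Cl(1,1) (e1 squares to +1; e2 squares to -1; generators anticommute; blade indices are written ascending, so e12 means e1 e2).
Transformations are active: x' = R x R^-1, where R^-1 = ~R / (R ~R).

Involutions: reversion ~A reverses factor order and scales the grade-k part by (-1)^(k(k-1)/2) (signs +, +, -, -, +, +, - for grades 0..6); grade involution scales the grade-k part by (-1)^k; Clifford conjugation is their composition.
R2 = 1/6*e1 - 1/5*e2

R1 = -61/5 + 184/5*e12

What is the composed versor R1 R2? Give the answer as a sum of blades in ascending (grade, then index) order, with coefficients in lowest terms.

Distribute over the terms of R1 (each basis-blade product reordered to ascending indices, repeated generators contracted through their squares):
(-61/5) R2 = -61/30*e1 + 61/25*e2
(184/5*e12) R2 = 184/25*e1 - 92/15*e2
Summing the partial products and collecting blades:
Answer: 799/150*e1 - 277/75*e2


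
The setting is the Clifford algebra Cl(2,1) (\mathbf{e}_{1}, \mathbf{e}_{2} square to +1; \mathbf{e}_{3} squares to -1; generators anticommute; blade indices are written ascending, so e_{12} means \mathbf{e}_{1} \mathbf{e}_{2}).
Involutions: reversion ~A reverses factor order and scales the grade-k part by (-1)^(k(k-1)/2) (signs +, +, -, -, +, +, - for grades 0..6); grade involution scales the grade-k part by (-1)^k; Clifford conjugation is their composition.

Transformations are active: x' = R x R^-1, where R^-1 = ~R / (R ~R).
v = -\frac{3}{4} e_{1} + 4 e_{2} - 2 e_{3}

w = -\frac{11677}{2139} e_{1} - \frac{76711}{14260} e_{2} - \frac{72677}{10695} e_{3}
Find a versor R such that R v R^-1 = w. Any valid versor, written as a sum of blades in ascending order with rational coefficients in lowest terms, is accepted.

Sketch: the shared square \frac{201}{16} makes R = v + w = -\frac{53125}{8556} e_{1} - \frac{19671}{14260} e_{2} - \frac{94067}{10695} e_{3} the natural versor; its sandwich fixes that direction, negates (v - w)/2, and sends v to w.
Answer: -\frac{53125}{8556} e_{1} - \frac{19671}{14260} e_{2} - \frac{94067}{10695} e_{3}


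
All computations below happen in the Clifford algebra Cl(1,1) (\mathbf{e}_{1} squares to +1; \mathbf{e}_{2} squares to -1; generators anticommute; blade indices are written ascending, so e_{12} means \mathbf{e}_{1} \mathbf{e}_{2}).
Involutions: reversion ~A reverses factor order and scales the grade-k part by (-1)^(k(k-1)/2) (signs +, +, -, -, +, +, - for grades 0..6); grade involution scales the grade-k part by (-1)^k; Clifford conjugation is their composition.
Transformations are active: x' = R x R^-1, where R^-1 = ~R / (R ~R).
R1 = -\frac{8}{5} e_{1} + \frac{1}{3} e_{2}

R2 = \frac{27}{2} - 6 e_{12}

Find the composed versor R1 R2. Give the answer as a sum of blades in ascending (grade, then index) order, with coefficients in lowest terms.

Distribute over the terms of R1 (each basis-blade product reordered to ascending indices, repeated generators contracted through their squares):
(-\frac{8}{5} e_{1}) R2 = -\frac{108}{5} e_{1} + \frac{48}{5} e_{2}
(\frac{1}{3} e_{2}) R2 = -2 e_{1} + \frac{9}{2} e_{2}
Summing the partial products and collecting blades:
Answer: -\frac{118}{5} e_{1} + \frac{141}{10} e_{2}


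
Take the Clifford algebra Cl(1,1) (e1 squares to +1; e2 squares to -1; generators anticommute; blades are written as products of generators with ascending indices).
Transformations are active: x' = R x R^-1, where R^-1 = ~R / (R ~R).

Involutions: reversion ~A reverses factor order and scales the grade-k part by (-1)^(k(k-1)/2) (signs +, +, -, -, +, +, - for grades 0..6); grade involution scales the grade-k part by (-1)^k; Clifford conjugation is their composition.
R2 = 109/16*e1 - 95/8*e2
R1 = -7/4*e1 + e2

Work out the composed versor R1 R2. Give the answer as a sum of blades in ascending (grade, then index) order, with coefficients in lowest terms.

Distribute over the terms of R1 (each basis-blade product reordered to ascending indices, repeated generators contracted through their squares):
(-7/4*e1) R2 = -763/64 + 665/32*e1 e2
(e2) R2 = 95/8 - 109/16*e1 e2
Summing the partial products and collecting blades:
Answer: -3/64 + 447/32*e1 e2


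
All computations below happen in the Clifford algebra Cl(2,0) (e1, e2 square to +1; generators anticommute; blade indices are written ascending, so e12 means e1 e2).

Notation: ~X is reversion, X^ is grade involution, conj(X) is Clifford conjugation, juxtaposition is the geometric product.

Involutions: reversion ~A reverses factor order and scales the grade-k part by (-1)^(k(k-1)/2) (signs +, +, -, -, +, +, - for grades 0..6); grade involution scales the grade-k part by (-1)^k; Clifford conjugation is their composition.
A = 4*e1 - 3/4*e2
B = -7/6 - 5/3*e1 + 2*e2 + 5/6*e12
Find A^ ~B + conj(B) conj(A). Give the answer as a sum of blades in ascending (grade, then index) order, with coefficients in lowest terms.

first term: 49/6 + 127/24*e1 + 59/24*e2 - 27/4*e12
second term: -49/6 + 97/24*e1 - 101/24*e2 - 27/4*e12
Answer: 28/3*e1 - 7/4*e2 - 27/2*e12


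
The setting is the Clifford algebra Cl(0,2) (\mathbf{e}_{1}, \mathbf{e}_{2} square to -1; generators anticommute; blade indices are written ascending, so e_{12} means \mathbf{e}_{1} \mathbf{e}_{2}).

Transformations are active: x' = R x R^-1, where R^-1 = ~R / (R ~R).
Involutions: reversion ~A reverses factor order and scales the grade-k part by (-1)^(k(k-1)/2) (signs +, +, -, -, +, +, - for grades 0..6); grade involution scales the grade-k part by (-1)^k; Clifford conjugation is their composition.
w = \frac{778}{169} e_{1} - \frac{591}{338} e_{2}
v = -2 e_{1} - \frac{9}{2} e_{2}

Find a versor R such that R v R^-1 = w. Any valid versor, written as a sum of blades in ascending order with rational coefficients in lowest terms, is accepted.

Key observation: q(v) = q(w) = -\frac{97}{4} (sandwiches preserve the norm), so R = v + w = \frac{440}{169} e_{1} - \frac{1056}{169} e_{2} works whenever it is invertible — the component of v along it is kept and (v - w)/2 reverses, sending v to w.
Answer: \frac{440}{169} e_{1} - \frac{1056}{169} e_{2}


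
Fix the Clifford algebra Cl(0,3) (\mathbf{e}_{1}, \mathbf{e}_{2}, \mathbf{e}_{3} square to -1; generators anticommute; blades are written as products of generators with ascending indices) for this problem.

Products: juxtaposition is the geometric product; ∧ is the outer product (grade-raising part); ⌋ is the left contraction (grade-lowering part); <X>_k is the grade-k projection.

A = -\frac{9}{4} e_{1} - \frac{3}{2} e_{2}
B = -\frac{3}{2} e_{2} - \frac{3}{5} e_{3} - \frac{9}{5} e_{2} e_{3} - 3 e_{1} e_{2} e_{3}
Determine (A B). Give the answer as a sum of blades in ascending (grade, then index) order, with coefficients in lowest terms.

step 1: -\frac{9}{4} - \frac{27}{10} e_{3} + \frac{27}{8} e_{1} e_{2} + \frac{117}{20} e_{1} e_{3} - \frac{117}{20} e_{2} e_{3} + \frac{81}{20} e_{1} e_{2} e_{3}
Answer: -\frac{9}{4} - \frac{27}{10} e_{3} + \frac{27}{8} e_{1} e_{2} + \frac{117}{20} e_{1} e_{3} - \frac{117}{20} e_{2} e_{3} + \frac{81}{20} e_{1} e_{2} e_{3}


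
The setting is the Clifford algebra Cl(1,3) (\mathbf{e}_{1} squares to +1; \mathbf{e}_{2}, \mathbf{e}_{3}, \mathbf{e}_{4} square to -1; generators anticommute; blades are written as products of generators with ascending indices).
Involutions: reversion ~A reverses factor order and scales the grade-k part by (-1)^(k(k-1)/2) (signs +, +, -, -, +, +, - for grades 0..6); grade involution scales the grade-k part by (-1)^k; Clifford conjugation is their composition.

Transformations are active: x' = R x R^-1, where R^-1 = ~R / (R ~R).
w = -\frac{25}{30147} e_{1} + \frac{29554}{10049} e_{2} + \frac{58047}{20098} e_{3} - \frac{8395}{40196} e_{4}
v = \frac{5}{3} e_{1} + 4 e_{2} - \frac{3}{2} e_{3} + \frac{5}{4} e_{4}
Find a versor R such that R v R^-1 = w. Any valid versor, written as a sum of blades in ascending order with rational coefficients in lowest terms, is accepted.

Sketch: the shared square -\frac{2453}{144} makes R = v + w = \frac{16740}{10049} e_{1} + \frac{69750}{10049} e_{2} + \frac{13950}{10049} e_{3} + \frac{20925}{20098} e_{4} the natural versor; its sandwich fixes that direction, negates (v - w)/2, and sends v to w.
Answer: \frac{16740}{10049} e_{1} + \frac{69750}{10049} e_{2} + \frac{13950}{10049} e_{3} + \frac{20925}{20098} e_{4}


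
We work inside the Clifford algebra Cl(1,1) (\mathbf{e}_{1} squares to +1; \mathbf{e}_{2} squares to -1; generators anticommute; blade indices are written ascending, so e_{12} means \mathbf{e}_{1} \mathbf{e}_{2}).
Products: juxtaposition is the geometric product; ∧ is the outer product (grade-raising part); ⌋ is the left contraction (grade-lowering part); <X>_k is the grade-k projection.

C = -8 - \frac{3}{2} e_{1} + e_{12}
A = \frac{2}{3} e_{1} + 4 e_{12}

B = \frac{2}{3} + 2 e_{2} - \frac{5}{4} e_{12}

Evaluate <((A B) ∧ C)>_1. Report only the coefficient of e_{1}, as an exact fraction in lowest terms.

step 1: -5 - \frac{68}{9} e_{1} - \frac{5}{6} e_{2} + 4 e_{12}
step 2: 40 + \frac{1223}{18} e_{1} + \frac{20}{3} e_{2} - \frac{153}{4} e_{12}
step 3: \frac{1223}{18} e_{1} + \frac{20}{3} e_{2}
Answer: \frac{1223}{18}


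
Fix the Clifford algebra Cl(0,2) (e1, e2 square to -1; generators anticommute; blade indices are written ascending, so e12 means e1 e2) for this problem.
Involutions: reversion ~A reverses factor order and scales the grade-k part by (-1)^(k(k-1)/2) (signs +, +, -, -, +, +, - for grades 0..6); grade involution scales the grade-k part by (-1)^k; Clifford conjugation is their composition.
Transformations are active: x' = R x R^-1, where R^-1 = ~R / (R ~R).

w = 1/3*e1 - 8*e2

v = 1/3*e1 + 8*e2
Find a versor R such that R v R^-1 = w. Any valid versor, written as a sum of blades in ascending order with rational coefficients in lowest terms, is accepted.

Here q(v) = q(w) = -577/9; the classical choice R = v + w = 2/3*e1 then realises v -> w under the sandwich.
Answer: 2/3*e1


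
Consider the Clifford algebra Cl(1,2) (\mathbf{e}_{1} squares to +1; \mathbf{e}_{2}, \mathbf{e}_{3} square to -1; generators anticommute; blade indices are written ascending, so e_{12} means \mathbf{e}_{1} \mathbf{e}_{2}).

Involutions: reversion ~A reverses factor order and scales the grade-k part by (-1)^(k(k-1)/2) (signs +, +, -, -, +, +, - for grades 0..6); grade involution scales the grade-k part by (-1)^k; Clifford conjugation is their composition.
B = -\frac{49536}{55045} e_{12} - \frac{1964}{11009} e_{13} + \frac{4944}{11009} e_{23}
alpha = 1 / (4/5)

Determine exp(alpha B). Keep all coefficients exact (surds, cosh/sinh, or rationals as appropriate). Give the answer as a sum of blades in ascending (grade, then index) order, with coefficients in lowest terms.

B^2 term by term: the squares give (-\frac{49536}{55045})^2*(e_{12})^2 + (-\frac{1964}{11009})^2*(e_{13})^2 + (\frac{4944}{11009})^2*(e_{23})^2 = \frac{2453815296}{3029952025}*(+1) + \frac{3857296}{121198081}*(+1) + \frac{24443136}{121198081}*(-1) = \frac{16}{25} (each basis 2-blade squares to minus the product of its generators' squares); cross terms between blades sharing an index anticommute and cancel. So B^2 = \frac{16}{25}.
B^2 = \frac{16}{25} — hyperbolic case — the even/odd split gives cosh and sinh: l = \frac{4}{5}, alpha*l = 1, so exp(alpha B) = cosh(1) + (sinh(1)/(\frac{4}{5}))*B = \cosh{\left(1 \right)} + (\frac{5 \sinh{\left(1 \right)}}{4})*B.
Answer: \cosh{\left(1 \right)} - \frac{12384 \sinh{\left(1 \right)}}{11009} e_{12} - \frac{2455 \sinh{\left(1 \right)}}{11009} e_{13} + \frac{6180 \sinh{\left(1 \right)}}{11009} e_{23}
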